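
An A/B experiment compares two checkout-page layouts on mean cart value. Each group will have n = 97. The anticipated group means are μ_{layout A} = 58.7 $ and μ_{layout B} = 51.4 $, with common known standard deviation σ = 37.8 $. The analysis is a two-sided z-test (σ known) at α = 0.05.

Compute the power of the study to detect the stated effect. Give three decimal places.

Power ≈ 0.270

Standardized effect: d = |μ_{layout A} − μ_{layout B}| / σ = |58.7 − 51.4| / 37.8 = 0.1931
Noncentrality parameter: λ = d·√(n/2) = 0.1931 × √(97/2) = 1.3449
Two-sided α = 0.05 → critical value z_{0.025} = 1.960.
Power = Φ(λ − 1.960) + Φ(−λ − 1.960) = Φ(-0.615) + Φ(-3.305) = 0.2693 + 0.0005 = 0.2697.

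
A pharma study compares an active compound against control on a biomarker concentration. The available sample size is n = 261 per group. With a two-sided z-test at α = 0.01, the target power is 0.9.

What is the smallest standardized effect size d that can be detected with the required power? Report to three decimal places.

d ≈ 0.338

Required noncentrality: δ = z_{0.005} + z_{0.10} = 2.576 + 1.282 = 3.857.
(The second rejection-region term Φ(−δ − z_{α/2}) is negligible and dropped.)
δ = d·√(n/2) ⇒ d = δ/√(n/2) = 3.857/√(261/2) = 0.3377.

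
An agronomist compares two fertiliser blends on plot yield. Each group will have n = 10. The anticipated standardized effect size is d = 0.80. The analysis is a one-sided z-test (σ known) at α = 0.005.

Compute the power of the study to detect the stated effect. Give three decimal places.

Power ≈ 0.216

Noncentrality parameter: δ = d·√(n/2) = 0.80 × √(10/2) = 1.7889
Critical value for a one-sided test at α = 0.005: z_α = 2.576.
Power = P(Z > 2.576 − δ) = Φ(-0.787) = 0.2156.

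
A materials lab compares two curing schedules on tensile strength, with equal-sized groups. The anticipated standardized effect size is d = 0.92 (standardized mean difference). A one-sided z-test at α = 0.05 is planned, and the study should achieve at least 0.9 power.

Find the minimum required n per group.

n = 21 per group

For power 0.9 need Φ(δ − z_{0.05}) = 0.9, so δ = z_{0.05} + z_{0.10} = 1.645 + 1.282 = 2.926.
δ = d·√(n/2) ⇒ n = 2(δ/d)² = 2 × (2.926 / 0.92)² = 20.24.
Round up to the next whole unit.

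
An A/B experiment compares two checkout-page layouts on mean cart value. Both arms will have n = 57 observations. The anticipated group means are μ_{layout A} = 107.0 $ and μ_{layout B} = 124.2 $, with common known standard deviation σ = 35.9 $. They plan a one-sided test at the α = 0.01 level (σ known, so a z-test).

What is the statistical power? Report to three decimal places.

Standardized effect: d = |μ_{layout A} − μ_{layout B}| / σ = |107.0 − 124.2| / 35.9 = 0.4791
Noncentrality parameter: δ = d·√(n/2) = 0.4791 × √(57/2) = 2.5577
Critical value for a one-sided test at α = 0.01: z_α = 2.326.
Power = Φ(δ − 2.326) = Φ(0.231) = 0.5915.

Power ≈ 0.591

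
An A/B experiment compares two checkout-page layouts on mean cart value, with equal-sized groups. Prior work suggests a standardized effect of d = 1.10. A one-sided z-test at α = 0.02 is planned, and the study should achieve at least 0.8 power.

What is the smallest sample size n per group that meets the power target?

n = 14 per group

For power 0.8 need Φ(δ − z_{0.02}) = 0.8, so δ = z_{0.02} + z_{0.20} = 2.054 + 0.842 = 2.895.
δ = d·√(n/2) ⇒ n = 2(δ/d)² = 2 × (2.895 / 1.10)² = 13.86.
Round up to the next whole unit.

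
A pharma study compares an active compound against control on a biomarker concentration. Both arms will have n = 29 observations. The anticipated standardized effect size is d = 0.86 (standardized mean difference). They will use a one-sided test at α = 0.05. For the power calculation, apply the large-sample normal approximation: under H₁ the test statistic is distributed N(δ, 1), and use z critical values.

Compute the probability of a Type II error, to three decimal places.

Noncentrality parameter: δ = d·√(n/2) = 0.86 × √(29/2) = 3.2748
Critical value for a one-sided test at α = 0.05: z_α = 1.645.
Power = Φ(δ − 1.645) = Φ(1.630) = 0.9484.
Type II error: β = 1 − power = 1 − 0.9484 = 0.0516.

β ≈ 0.052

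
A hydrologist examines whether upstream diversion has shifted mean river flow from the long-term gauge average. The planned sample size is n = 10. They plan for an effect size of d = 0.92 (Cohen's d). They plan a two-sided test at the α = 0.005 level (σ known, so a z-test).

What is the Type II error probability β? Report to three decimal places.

Noncentrality parameter: δ = d·√n = 0.92 × √10 = 2.9093
Two-sided α = 0.005 → critical value z_{0.0025} = 2.807.
Power = Φ(δ − 2.807) + Φ(−δ − 2.807) = Φ(0.102) + Φ(-5.716) = 0.5407 + 0.0000 = 0.5407.
Type II error: β = 1 − power = 1 − 0.5407 = 0.4593.

β ≈ 0.459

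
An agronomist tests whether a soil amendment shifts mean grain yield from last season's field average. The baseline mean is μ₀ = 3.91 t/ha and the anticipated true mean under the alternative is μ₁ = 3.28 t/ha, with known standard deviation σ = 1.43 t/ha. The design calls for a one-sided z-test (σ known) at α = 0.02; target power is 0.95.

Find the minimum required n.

n = 71

Standardized effect: d = |μ₁ − μ₀| / σ = |3.28 − 3.91| / 1.43 = 0.4406
For power 0.95 need Φ(δ − z_{0.02}) = 0.95, so δ = z_{0.02} + z_{0.05} = 2.054 + 1.645 = 3.699.
δ = d·√n ⇒ n = (δ/d)² = (3.699 / 0.4406)² = 70.48.
Round up to the next whole unit.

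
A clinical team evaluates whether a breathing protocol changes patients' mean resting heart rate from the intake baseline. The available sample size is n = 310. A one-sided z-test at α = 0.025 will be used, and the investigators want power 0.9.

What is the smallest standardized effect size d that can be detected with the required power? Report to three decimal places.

d ≈ 0.184

Need Φ(δ − 1.960) = 0.9, so δ = 1.960 + 1.282 = 3.242.
δ = d·√n ⇒ d = δ/√n = 3.242/√310 = 0.1841.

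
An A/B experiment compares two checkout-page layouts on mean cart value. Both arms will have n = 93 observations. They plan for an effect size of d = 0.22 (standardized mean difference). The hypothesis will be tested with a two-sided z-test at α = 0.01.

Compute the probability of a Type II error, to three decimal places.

Noncentrality parameter: δ = d·√(n/2) = 0.22 × √(93/2) = 1.5002
Two-sided α = 0.01 → critical value z_{0.005} = 2.576.
Power = Φ(δ − 2.576) + Φ(−δ − 2.576) = Φ(-1.076) + Φ(-4.076) = 0.1410 + 0.0000 = 0.1411.
Type II error: β = 1 − power = 1 − 0.1411 = 0.8589.

β ≈ 0.859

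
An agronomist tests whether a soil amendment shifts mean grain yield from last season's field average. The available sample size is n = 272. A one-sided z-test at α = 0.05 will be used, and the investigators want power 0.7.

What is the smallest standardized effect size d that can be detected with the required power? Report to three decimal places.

Need Φ(δ − 1.645) = 0.7, so δ = 1.645 + 0.524 = 2.169.
δ = d·√n ⇒ d = δ/√n = 2.169/√272 = 0.1315.

d ≈ 0.132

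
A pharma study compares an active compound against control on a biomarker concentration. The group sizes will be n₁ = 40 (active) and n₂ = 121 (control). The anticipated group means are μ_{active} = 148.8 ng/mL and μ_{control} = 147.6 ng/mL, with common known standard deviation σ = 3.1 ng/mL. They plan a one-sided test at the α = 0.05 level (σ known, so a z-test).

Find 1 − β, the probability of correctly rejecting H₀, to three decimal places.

Power ≈ 0.684

Standardized effect: d = |μ_{active} − μ_{control}| / σ = |148.8 − 147.6| / 3.1 = 0.3871
Noncentrality parameter: δ = d / √(1/n₁ + 1/n₂) = 0.3871 / √(1/40 + 1/121) = 2.1224
One-sided α = 0.05 → critical value z_{0.05} = 1.645.
Power = Φ(δ − 1.645) = Φ(0.478) = 0.6835.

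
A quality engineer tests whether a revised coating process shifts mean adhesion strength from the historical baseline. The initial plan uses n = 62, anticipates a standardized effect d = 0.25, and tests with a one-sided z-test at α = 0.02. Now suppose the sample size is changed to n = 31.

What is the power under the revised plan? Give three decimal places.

Power ≈ 0.254

With n = 31: δ = d·√n = 0.25 × √31 = 1.3919. Critical value z_{0.02} = 2.054.
Revised power = P(Z > 2.054 − δ) = Φ(-0.662) = 0.2540.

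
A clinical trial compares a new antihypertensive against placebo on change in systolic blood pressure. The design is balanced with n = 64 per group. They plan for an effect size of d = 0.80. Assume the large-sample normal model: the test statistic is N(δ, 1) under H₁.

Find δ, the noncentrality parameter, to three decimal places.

The noncentrality parameter scales effect size by the design's sample-size factor: δ = d·√(n/2) = 0.80 × √(64/2) = 4.5255

δ ≈ 4.525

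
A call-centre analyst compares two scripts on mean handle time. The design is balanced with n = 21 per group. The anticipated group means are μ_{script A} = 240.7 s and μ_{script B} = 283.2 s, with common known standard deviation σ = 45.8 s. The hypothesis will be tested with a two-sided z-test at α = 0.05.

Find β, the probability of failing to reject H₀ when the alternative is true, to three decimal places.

Standardized effect: d = |μ_{script A} − μ_{script B}| / σ = |240.7 − 283.2| / 45.8 = 0.9279
Noncentrality parameter: δ = d·√(n/2) = 0.9279 × √(21/2) = 3.0069
Critical value for a two-sided test at α = 0.05: z_{α/2} = 1.960.
Power = Φ(δ − 1.960) + Φ(−δ − 1.960) = Φ(1.047) + Φ(-4.967) = 0.8524 + 0.0000 = 0.8524.
Type II error: β = 1 − power = 1 − 0.8524 = 0.1476.

β ≈ 0.148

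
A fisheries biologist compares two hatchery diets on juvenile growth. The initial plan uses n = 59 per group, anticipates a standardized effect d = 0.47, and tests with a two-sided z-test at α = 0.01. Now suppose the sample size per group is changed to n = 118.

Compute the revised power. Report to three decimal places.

With n = 118 per group: δ = d·√(n/2) = 0.47 × √(118/2) = 3.6101. Critical value z_{0.005} = 2.576.
Revised power = Φ(δ − 2.576) + Φ(−δ − 2.576) = Φ(1.034) + Φ(-6.186) = 0.8495 + 0.0000 = 0.8495.

Power ≈ 0.850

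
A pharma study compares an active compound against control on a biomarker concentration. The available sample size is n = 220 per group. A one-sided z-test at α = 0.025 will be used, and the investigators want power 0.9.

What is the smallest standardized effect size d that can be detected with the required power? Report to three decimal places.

Required noncentrality: δ = z_{0.025} + z_{0.10} = 1.960 + 1.282 = 3.242.
δ = d·√(n/2) ⇒ d = δ/√(n/2) = 3.242/√(220/2) = 0.3091.

d ≈ 0.309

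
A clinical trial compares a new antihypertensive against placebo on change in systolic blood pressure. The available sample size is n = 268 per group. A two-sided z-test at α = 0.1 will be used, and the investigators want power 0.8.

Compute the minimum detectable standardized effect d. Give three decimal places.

d ≈ 0.215

Need Φ(δ − 1.645) = 0.8, so δ = 1.645 + 0.842 = 2.486.
(Lower-tail contribution to power is negligible for δ > 0.)
δ = d·√(n/2) ⇒ d = δ/√(n/2) = 2.486/√(268/2) = 0.2148.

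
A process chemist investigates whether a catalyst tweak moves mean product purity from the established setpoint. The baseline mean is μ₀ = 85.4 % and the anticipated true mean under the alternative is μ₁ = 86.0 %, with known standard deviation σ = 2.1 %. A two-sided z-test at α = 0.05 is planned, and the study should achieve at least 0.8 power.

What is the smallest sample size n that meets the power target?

n = 97

Standardized effect: d = |μ₁ − μ₀| / σ = |86.0 − 85.4| / 2.1 = 0.2857
Set Φ(δ − 1.960) = 0.8; then δ − 1.960 = Φ⁻¹(0.8) = 0.842, giving δ = 2.802.
(The Φ(−δ − z_{α/2}) term is vanishingly small for δ > 0 and is dropped in the standard sample-size formula.)
δ = d·√n ⇒ n = (δ/d)² = (2.802 / 0.2857)² = 96.15.
Round up to the next whole unit.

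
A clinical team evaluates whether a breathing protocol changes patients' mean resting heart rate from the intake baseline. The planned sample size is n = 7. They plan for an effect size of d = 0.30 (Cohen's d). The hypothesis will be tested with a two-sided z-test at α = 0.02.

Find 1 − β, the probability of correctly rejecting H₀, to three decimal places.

Power ≈ 0.064

Noncentrality parameter: δ = d·√n = 0.30 × √7 = 0.7937
Critical value for a two-sided test at α = 0.02: z_{α/2} = 2.326.
Power = Φ(δ − 2.326) + Φ(−δ − 2.326) = Φ(-1.533) + Φ(-3.120) = 0.0627 + 0.0009 = 0.0636.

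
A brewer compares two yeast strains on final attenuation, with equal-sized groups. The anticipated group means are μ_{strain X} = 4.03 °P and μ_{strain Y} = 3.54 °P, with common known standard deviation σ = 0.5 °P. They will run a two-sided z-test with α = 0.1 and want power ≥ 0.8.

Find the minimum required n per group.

n = 13 per group

Standardized effect: d = |μ_{strain X} − μ_{strain Y}| / σ = |4.03 − 3.54| / 0.5 = 0.9800
Set Φ(δ − 1.645) = 0.8; then δ − 1.645 = Φ⁻¹(0.8) = 0.842, giving δ = 2.486.
(Ignoring the negligible lower-tail rejection probability gives the usual closed-form inversion.)
δ = d·√(n/2) ⇒ n = 2(δ/d)² = 2 × (2.486 / 0.9800)² = 12.87.
Rounding up, n = 13 per group.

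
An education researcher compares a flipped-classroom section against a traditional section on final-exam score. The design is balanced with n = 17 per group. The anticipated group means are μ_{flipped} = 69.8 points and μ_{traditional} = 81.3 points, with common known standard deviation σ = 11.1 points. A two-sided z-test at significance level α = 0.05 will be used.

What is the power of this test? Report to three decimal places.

Standardized effect: d = |μ_{flipped} − μ_{traditional}| / σ = |69.8 − 81.3| / 11.1 = 1.0360
Noncentrality parameter: δ = d·√(n/2) = 1.0360 × √(17/2) = 3.0205
Critical value for a two-sided test at α = 0.05: z_{α/2} = 1.960.
Power = Φ(δ − 1.960) + Φ(−δ − 1.960) = Φ(1.061) + Φ(-4.981) = 0.8556 + 0.0000 = 0.8556.

Power ≈ 0.856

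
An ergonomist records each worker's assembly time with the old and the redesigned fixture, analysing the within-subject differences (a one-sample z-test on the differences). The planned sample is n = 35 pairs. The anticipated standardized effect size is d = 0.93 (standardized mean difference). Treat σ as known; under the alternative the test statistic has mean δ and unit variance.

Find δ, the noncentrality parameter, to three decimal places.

δ = d·√n = 0.93 × √35 = 5.5020

δ ≈ 5.502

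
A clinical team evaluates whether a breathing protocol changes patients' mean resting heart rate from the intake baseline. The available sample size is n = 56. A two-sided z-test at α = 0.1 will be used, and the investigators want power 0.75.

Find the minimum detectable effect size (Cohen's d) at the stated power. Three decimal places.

Required noncentrality: δ = z_{0.05} + z_{0.25} = 1.645 + 0.674 = 2.319.
(The second rejection-region term Φ(−δ − z_{α/2}) is negligible and dropped.)
δ = d·√n ⇒ d = δ/√n = 2.319/√56 = 0.3099.

d ≈ 0.310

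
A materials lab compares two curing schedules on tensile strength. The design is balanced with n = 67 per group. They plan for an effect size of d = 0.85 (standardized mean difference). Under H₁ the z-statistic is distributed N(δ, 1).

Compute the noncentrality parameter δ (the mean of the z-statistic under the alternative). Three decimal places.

δ = d·√(n/2) = 0.85 × √(67/2) = 4.9197

δ ≈ 4.920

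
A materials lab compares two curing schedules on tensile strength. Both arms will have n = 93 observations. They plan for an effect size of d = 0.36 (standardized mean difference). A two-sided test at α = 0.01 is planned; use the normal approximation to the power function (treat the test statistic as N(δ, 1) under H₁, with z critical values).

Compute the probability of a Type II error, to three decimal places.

Noncentrality parameter: δ = d·√(n/2) = 0.36 × √(93/2) = 2.4549
Critical value for a two-sided test at α = 0.01: z_{α/2} = 2.576.
Power = Φ(δ − 2.576) + Φ(−δ − 2.576) = Φ(-0.121) + Φ(-5.031) = 0.4519 + 0.0000 = 0.4519.
Type II error: β = 1 − power = 1 − 0.4519 = 0.5481.

β ≈ 0.548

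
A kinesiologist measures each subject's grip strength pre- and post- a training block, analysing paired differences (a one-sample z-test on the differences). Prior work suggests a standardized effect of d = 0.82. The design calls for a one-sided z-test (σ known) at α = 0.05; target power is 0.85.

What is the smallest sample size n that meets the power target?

n = 11

Set Φ(δ − 1.645) = 0.85; then δ − 1.645 = Φ⁻¹(0.85) = 1.036, giving δ = 2.681.
δ = d·√n ⇒ n = (δ/d)² = (2.681 / 0.82)² = 10.69.
Rounding up, n = 11.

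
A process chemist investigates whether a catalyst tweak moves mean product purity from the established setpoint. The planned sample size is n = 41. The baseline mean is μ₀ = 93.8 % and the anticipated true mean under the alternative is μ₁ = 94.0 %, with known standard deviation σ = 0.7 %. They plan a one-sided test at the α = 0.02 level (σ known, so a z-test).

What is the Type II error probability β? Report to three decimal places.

β ≈ 0.589

Standardized effect: d = |μ₁ − μ₀| / σ = |94.0 − 93.8| / 0.7 = 0.2857
Noncentrality parameter: λ = d·√n = 0.2857 × √41 = 1.8295
Critical value for a one-sided test at α = 0.02: z_α = 2.054.
Power = Φ(λ − 2.054) = Φ(-0.224) = 0.4113.
Type II error: β = 1 − power = 1 − 0.4113 = 0.5887.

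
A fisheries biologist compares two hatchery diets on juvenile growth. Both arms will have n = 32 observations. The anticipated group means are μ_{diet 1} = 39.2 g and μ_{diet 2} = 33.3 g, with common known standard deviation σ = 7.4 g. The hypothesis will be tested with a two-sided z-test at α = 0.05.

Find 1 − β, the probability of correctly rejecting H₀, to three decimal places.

Power ≈ 0.891

Standardized effect: d = |μ_{diet 1} − μ_{diet 2}| / σ = |39.2 − 33.3| / 7.4 = 0.7973
Noncentrality parameter: δ = d·√(n/2) = 0.7973 × √(32/2) = 3.1892
Two-sided α = 0.05 → critical value z_{0.025} = 1.960.
Power = Φ(δ − 1.960) + Φ(−δ − 1.960) = Φ(1.229) + Φ(-5.149) = 0.8905 + 0.0000 = 0.8905.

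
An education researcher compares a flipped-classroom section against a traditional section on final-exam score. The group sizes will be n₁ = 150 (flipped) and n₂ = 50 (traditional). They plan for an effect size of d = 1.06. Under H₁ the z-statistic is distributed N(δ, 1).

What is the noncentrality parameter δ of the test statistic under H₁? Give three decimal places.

δ ≈ 6.491

δ = d / √(1/n₁ + 1/n₂) = 1.06 / √(1/150 + 1/50) = 6.4911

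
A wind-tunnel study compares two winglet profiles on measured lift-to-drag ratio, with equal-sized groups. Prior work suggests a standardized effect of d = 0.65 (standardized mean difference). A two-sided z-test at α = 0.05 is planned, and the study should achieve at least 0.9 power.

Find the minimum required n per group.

n = 50 per group

For power 0.9 need Φ(δ − z_{0.025}) = 0.9, so δ = z_{0.025} + z_{0.10} = 1.960 + 1.282 = 3.242.
(The Φ(−δ − z_{α/2}) term is vanishingly small for δ > 0 and is dropped in the standard sample-size formula.)
δ = d·√(n/2) ⇒ n = 2(δ/d)² = 2 × (3.242 / 0.65)² = 49.74.
Round up to the next whole unit.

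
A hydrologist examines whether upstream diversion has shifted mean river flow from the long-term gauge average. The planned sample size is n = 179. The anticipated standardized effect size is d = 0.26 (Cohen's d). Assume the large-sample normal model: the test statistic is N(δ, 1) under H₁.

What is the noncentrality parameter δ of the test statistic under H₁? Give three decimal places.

δ ≈ 3.479

The noncentrality parameter scales effect size by the design's sample-size factor: δ = d·√n = 0.26 × √179 = 3.4786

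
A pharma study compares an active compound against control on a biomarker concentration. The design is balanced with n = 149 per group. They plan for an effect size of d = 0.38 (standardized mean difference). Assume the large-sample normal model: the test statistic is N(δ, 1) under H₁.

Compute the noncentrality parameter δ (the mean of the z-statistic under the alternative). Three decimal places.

The noncentrality parameter scales effect size by the design's sample-size factor: δ = d·√(n/2) = 0.38 × √(149/2) = 3.2799

δ ≈ 3.280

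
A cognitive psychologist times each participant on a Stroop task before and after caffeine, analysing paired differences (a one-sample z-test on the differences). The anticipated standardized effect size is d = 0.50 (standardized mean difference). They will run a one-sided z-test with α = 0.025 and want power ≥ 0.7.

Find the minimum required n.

n = 25

For power 0.7 need Φ(δ − z_{0.025}) = 0.7, so δ = z_{0.025} + z_{0.30} = 1.960 + 0.524 = 2.484.
δ = d·√n ⇒ n = (δ/d)² = (2.484 / 0.50)² = 24.69.
Round up to the next whole unit.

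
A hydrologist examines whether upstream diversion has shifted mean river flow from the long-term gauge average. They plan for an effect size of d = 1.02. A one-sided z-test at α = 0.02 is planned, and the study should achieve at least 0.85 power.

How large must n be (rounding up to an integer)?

For power 0.85 need Φ(δ − z_{0.02}) = 0.85, so δ = z_{0.02} + z_{0.15} = 2.054 + 1.036 = 3.090.
δ = d·√n ⇒ n = (δ/d)² = (3.090 / 1.02)² = 9.18.
Rounding up, n = 10.

n = 10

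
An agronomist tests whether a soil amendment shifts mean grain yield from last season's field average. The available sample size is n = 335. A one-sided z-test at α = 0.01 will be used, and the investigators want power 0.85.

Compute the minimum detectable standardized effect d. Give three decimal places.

Need Φ(δ − 2.326) = 0.85, so δ = 2.326 + 1.036 = 3.363.
δ = d·√n ⇒ d = δ/√n = 3.363/√335 = 0.1837.

d ≈ 0.184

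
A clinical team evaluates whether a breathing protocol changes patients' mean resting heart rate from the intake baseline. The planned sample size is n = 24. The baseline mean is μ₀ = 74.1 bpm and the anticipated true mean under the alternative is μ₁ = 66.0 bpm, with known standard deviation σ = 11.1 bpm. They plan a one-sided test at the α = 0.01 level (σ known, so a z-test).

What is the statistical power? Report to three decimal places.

Standardized effect: d = |μ₁ − μ₀| / σ = |66.0 − 74.1| / 11.1 = 0.7297
Noncentrality parameter: λ = d·√n = 0.7297 × √24 = 3.5749
Critical value for a one-sided test at α = 0.01: z_α = 2.326.
Power = Φ(λ − 2.326) = Φ(1.249) = 0.8941.

Power ≈ 0.894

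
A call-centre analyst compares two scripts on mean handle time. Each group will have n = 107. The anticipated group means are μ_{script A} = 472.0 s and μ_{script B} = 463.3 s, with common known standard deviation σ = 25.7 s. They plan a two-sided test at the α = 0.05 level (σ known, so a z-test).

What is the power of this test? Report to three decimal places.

Standardized effect: d = |μ_{script A} − μ_{script B}| / σ = |472.0 − 463.3| / 25.7 = 0.3385
Noncentrality parameter: δ = d·√(n/2) = 0.3385 × √(107/2) = 2.4761
Critical value for a two-sided test at α = 0.05: z_{α/2} = 1.960.
Power = Φ(δ − 1.960) + Φ(−δ − 1.960) = Φ(0.516) + Φ(-4.436) = 0.6971 + 0.0000 = 0.6971.

Power ≈ 0.697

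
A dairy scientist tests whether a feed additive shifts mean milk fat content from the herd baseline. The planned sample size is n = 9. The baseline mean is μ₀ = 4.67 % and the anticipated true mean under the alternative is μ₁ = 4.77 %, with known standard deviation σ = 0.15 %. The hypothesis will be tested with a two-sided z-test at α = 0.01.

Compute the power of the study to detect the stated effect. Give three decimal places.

Power ≈ 0.282

Standardized effect: d = |μ₁ − μ₀| / σ = |4.77 − 4.67| / 0.15 = 0.6667
Noncentrality parameter: δ = d·√n = 0.6667 × √9 = 2.0000
Two-sided α = 0.01 → critical value z_{0.005} = 2.576.
Power = Φ(δ − 2.576) + Φ(−δ − 2.576) = Φ(-0.576) + Φ(-4.576) = 0.2824 + 0.0000 = 0.2824.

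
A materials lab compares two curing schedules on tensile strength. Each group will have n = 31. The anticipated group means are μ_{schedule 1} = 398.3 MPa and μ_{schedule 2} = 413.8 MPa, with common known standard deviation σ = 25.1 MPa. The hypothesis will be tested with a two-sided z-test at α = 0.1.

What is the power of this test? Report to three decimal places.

Standardized effect: d = |μ_{schedule 1} − μ_{schedule 2}| / σ = |398.3 − 413.8| / 25.1 = 0.6175
Noncentrality parameter: δ = d·√(n/2) = 0.6175 × √(31/2) = 2.4312
Two-sided α = 0.1 → critical value z_{0.05} = 1.645.
Power = Φ(δ − 1.645) + Φ(−δ − 1.645) = Φ(0.786) + Φ(-4.076) = 0.7842 + 0.0000 = 0.7842.

Power ≈ 0.784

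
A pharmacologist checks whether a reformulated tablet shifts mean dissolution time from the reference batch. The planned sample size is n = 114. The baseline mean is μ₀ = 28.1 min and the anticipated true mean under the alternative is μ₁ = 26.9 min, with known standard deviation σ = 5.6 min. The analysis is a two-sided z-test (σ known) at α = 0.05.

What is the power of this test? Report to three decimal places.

Power ≈ 0.629

Standardized effect: d = |μ₁ − μ₀| / σ = |26.9 − 28.1| / 5.6 = 0.2143
Noncentrality parameter: δ = d·√n = 0.2143 × √114 = 2.2879
Two-sided α = 0.05 → critical value z_{0.025} = 1.960.
Power = Φ(δ − 1.960) + Φ(−δ − 1.960) = Φ(0.328) + Φ(-4.248) = 0.6285 + 0.0000 = 0.6285.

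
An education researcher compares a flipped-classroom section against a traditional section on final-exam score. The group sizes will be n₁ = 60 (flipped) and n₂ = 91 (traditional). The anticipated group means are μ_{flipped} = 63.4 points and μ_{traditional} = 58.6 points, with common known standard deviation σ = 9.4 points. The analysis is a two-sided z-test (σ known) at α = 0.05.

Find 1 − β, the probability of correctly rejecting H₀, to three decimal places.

Standardized effect: d = |μ_{flipped} − μ_{traditional}| / σ = |63.4 − 58.6| / 9.4 = 0.5106
Noncentrality parameter: λ = d / √(1/n₁ + 1/n₂) = 0.5106 / √(1/60 + 1/91) = 3.0706
Critical value for a two-sided test at α = 0.05: z_{α/2} = 1.960.
Power = Φ(λ − 1.960) + Φ(−λ − 1.960) = Φ(1.111) + Φ(-5.031) = 0.8666 + 0.0000 = 0.8666.

Power ≈ 0.867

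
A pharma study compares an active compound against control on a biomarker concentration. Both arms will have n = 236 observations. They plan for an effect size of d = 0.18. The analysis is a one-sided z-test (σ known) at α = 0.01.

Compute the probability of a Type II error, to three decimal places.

Noncentrality parameter: δ = d·√(n/2) = 0.18 × √(236/2) = 1.9553
One-sided α = 0.01 → critical value z_{0.01} = 2.326.
Power = Φ(δ − 2.326) = Φ(-0.371) = 0.3553.
Type II error: β = 1 − power = 1 − 0.3553 = 0.6447.

β ≈ 0.645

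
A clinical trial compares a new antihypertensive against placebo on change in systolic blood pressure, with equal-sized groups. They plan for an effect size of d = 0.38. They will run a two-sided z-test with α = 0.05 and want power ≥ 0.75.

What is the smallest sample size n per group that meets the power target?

n = 97 per group

Set Φ(δ − 1.960) = 0.75; then δ − 1.960 = Φ⁻¹(0.75) = 0.674, giving δ = 2.634.
(The Φ(−δ − z_{α/2}) term is vanishingly small for δ > 0 and is dropped in the standard sample-size formula.)
δ = d·√(n/2) ⇒ n = 2(δ/d)² = 2 × (2.634 / 0.38)² = 96.13.
Round up to the next whole unit.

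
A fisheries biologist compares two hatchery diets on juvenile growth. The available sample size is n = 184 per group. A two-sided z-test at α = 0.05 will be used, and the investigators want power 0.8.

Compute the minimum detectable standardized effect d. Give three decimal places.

Need Φ(δ − 1.960) = 0.8, so δ = 1.960 + 0.842 = 2.802.
(Lower-tail contribution to power is negligible for δ > 0.)
δ = d·√(n/2) ⇒ d = δ/√(n/2) = 2.802/√(184/2) = 0.2921.

d ≈ 0.292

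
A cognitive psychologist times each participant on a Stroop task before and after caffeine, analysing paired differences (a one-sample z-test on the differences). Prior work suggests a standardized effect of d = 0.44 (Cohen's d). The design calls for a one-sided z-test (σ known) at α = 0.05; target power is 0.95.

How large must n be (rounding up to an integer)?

For power 0.95 need Φ(δ − z_{0.05}) = 0.95, so δ = z_{0.05} + z_{0.05} = 1.645 + 1.645 = 3.290.
δ = d·√n ⇒ n = (δ/d)² = (3.290 / 0.44)² = 55.90.
Rounding up, n = 56.

n = 56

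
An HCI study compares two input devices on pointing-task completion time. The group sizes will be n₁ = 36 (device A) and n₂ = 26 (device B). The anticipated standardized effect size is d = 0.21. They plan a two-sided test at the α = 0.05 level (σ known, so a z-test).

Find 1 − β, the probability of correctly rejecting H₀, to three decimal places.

Power ≈ 0.129

Noncentrality parameter: δ = d / √(1/n₁ + 1/n₂) = 0.21 / √(1/36 + 1/26) = 0.8159
Critical value for a two-sided test at α = 0.05: z_{α/2} = 1.960.
Power = Φ(δ − 1.960) + Φ(−δ − 1.960) = Φ(-1.144) + Φ(-2.776) = 0.1263 + 0.0028 = 0.1291.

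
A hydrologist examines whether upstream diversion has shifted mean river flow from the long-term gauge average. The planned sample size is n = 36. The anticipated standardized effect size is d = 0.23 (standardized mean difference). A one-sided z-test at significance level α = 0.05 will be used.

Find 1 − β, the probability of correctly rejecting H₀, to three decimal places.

Power ≈ 0.396

Noncentrality parameter: δ = d·√n = 0.23 × √36 = 1.3800
Critical value for a one-sided test at α = 0.05: z_α = 1.645.
Power = P(Z > 1.645 − δ) = Φ(-0.265) = 0.3956.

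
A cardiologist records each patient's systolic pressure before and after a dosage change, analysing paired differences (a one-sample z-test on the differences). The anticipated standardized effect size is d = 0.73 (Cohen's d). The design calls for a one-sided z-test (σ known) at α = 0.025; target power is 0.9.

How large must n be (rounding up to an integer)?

Set Φ(δ − 1.960) = 0.9; then δ − 1.960 = Φ⁻¹(0.9) = 1.282, giving δ = 3.242.
δ = d·√n ⇒ n = (δ/d)² = (3.242 / 0.73)² = 19.72.
Rounding up, n = 20.

n = 20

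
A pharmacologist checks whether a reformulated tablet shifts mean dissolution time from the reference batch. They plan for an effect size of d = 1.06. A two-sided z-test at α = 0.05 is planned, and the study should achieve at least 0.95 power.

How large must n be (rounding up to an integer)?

For power 0.95 need Φ(δ − z_{0.025}) = 0.95, so δ = z_{0.025} + z_{0.05} = 1.960 + 1.645 = 3.605.
(The Φ(−δ − z_{α/2}) term is vanishingly small for δ > 0 and is dropped in the standard sample-size formula.)
δ = d·√n ⇒ n = (δ/d)² = (3.605 / 1.06)² = 11.57.
Round up to the next whole unit.

n = 12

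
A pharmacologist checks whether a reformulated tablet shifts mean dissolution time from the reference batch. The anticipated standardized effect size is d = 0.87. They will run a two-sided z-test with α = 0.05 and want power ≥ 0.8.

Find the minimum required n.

n = 11

Set Φ(δ − 1.960) = 0.8; then δ − 1.960 = Φ⁻¹(0.8) = 0.842, giving δ = 2.802.
(For δ > 0 the lower-tail rejection region contributes negligibly to power, so the one-term inversion is standard.)
δ = d·√n ⇒ n = (δ/d)² = (2.802 / 0.87)² = 10.37.
Rounding up, n = 11.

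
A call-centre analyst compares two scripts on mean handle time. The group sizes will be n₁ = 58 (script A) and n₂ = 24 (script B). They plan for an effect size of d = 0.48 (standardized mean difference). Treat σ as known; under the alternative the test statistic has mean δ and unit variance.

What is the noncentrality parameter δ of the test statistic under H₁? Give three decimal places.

δ ≈ 1.978

δ = d / √(1/n₁ + 1/n₂) = 0.48 / √(1/58 + 1/24) = 1.9777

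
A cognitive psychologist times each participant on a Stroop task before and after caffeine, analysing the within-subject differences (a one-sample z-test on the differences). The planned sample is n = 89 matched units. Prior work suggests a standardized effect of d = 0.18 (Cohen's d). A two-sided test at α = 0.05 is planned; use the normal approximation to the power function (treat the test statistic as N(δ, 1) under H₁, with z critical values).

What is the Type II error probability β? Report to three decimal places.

Noncentrality parameter: δ = d·√n = 0.18 × √89 = 1.6981
Critical value for a two-sided test at α = 0.05: z_{α/2} = 1.960.
Power = Φ(δ − 1.960) + Φ(−δ − 1.960) = Φ(-0.262) + Φ(-3.658) = 0.3967 + 0.0001 = 0.3968.
Type II error: β = 1 − power = 1 − 0.3968 = 0.6032.

β ≈ 0.603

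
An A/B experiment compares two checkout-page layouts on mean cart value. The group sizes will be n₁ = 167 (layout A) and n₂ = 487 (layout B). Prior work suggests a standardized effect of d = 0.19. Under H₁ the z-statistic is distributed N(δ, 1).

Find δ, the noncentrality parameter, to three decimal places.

The noncentrality parameter scales effect size by the design's sample-size factor: δ = d / √(1/n₁ + 1/n₂) = 0.19 / √(1/167 + 1/487) = 2.1188

δ ≈ 2.119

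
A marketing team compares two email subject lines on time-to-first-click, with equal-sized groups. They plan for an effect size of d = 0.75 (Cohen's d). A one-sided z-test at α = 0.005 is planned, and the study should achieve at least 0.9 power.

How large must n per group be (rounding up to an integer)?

For power 0.9 need Φ(δ − z_{0.005}) = 0.9, so δ = z_{0.005} + z_{0.10} = 2.576 + 1.282 = 3.857.
δ = d·√(n/2) ⇒ n = 2(δ/d)² = 2 × (3.857 / 0.75)² = 52.90.
Rounding up, n = 53 per group.

n = 53 per group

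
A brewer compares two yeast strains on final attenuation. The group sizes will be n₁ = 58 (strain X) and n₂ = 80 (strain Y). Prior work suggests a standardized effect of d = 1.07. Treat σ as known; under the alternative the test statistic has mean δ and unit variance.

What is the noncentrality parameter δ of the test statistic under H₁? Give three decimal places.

δ ≈ 6.204

δ = d / √(1/n₁ + 1/n₂) = 1.07 / √(1/58 + 1/80) = 6.2044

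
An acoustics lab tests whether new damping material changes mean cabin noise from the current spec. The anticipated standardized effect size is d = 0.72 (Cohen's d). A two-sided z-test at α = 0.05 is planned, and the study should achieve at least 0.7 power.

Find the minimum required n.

n = 12

Set Φ(δ − 1.960) = 0.7; then δ − 1.960 = Φ⁻¹(0.7) = 0.524, giving δ = 2.484.
(For δ > 0 the lower-tail rejection region contributes negligibly to power, so the one-term inversion is standard.)
δ = d·√n ⇒ n = (δ/d)² = (2.484 / 0.72)² = 11.91.
Rounding up, n = 12.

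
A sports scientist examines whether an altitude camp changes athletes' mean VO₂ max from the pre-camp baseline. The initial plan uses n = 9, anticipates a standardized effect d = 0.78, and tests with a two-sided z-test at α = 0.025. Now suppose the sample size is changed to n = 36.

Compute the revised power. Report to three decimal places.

Power ≈ 0.993

With n = 36: δ = d·√n = 0.78 × √36 = 4.6800. Critical value z_{0.0125} = 2.241.
Revised power = Φ(δ − 2.241) + Φ(−δ − 2.241) = Φ(2.439) + Φ(-6.921) = 0.9926 + 0.0000 = 0.9926.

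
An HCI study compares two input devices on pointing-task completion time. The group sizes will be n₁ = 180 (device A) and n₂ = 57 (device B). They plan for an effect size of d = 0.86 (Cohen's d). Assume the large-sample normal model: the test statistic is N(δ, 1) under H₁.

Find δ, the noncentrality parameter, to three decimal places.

δ ≈ 5.658

δ = d / √(1/n₁ + 1/n₂) = 0.86 / √(1/180 + 1/57) = 5.6585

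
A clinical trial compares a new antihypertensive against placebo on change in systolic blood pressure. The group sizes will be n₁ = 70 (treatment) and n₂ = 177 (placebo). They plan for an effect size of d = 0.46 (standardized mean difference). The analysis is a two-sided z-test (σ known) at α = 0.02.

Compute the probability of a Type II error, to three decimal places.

Noncentrality parameter: δ = d / √(1/n₁ + 1/n₂) = 0.46 / √(1/70 + 1/177) = 3.2580
Critical value for a two-sided test at α = 0.02: z_{α/2} = 2.326.
Power = Φ(δ − 2.326) + Φ(−δ − 2.326) = Φ(0.932) + Φ(-5.584) = 0.8242 + 0.0000 = 0.8242.
Type II error: β = 1 − power = 1 − 0.8242 = 0.1758.

β ≈ 0.176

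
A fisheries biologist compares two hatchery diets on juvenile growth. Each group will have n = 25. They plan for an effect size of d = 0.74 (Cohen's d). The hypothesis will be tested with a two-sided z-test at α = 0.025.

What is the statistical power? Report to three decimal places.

Noncentrality parameter: δ = d·√(n/2) = 0.74 × √(25/2) = 2.6163
Two-sided α = 0.025 → critical value z_{0.0125} = 2.241.
Power = Φ(δ − 2.241) + Φ(−δ − 2.241) = Φ(0.375) + Φ(-4.858) = 0.6461 + 0.0000 = 0.6461.

Power ≈ 0.646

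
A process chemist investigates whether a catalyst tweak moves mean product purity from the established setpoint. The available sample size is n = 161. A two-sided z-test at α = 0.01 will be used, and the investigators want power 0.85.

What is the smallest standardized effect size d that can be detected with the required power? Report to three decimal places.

d ≈ 0.285

Required noncentrality: δ = z_{0.005} + z_{0.15} = 2.576 + 1.036 = 3.612.
(Lower-tail contribution to power is negligible for δ > 0.)
δ = d·√n ⇒ d = δ/√n = 3.612/√161 = 0.2847.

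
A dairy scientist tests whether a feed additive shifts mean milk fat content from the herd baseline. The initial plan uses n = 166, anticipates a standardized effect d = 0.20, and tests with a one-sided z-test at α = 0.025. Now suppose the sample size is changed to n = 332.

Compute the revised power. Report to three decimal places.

With n = 332: δ = d·√n = 0.20 × √332 = 3.6442. Critical value z_{0.025} = 1.960.
Revised power = Φ(δ − 1.960) = Φ(1.684) = 0.9539.

Power ≈ 0.954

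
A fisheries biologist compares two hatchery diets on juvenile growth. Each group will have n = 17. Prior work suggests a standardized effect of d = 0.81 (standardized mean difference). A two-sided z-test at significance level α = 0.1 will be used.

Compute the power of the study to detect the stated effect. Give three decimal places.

Power ≈ 0.763

Noncentrality parameter: δ = d·√(n/2) = 0.81 × √(17/2) = 2.3615
Critical value for a two-sided test at α = 0.1: z_{α/2} = 1.645.
Power = Φ(δ − 1.645) + Φ(−δ − 1.645) = Φ(0.717) + Φ(-4.006) = 0.7632 + 0.0000 = 0.7632.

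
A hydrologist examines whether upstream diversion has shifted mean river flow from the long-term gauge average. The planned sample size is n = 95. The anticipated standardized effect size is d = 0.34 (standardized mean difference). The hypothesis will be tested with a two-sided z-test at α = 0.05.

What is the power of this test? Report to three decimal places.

Power ≈ 0.912

Noncentrality parameter: δ = d·√n = 0.34 × √95 = 3.3139
Two-sided α = 0.05 → critical value z_{0.025} = 1.960.
Power = Φ(δ − 1.960) + Φ(−δ − 1.960) = Φ(1.354) + Φ(-5.274) = 0.9121 + 0.0000 = 0.9121.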